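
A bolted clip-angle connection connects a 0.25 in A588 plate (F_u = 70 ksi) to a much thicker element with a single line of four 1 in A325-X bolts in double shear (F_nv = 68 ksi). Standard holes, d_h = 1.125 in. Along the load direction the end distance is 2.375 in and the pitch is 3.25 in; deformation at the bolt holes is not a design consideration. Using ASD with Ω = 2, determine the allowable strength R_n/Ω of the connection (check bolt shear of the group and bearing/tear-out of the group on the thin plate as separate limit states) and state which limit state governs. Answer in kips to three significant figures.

103 kips (bearing governs)

Bolt shear: A_b = π·1²/4 = 0.7854 in²; R_n = 68 × 0.7854 × 4 × 2 = 427.3 kips → 427.3 / 2 = 214 kips.
Bearing (1.5 l_c t F_u ≤ 3.0 d t F_u): upper limit = 3.0·1·0.25·70 = 52.5 kips.
  Edge l_c = 2.375 − 1.125/2 = 1.812 → r_n = 47.58 kips; interior l_c = 3.25 − 1.125 = 2.125 → r_n = 52.5 kips.
  R_n,bearing = 1·47.58 + 3·52.5 = 205.1 kips → 205.1 / 2 = 103 kips.
Bearing governs: 103 kips.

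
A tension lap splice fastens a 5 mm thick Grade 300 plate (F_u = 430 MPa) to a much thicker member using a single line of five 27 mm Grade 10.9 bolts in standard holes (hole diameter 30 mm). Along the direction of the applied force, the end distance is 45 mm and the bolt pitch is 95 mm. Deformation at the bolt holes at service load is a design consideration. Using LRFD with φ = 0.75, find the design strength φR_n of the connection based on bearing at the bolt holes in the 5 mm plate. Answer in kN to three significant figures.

476 kN

Per bolt r_n = 1.2 l_c t F_u ≤ 2.4 d t F_u; upper limit = 2.4 × 27 × 5 × 430 / 1000 = 139.3 kN.
Edge bolt: l_c = 45 − 30/2 = 30 mm → 1.2 × 30 × 5 × 430 / 1000 = 77.4 → r_n = 77.4 kN.
Interior bolts: l_c = 95 − 30 = 65 mm → 1.2 × 65 × 5 × 430 / 1000 = 167.7 → r_n = 139.3 kN.
R_n = 1 × 77.4 + 4 × 139.3 = 634.7 kN.
Design strength φR_n = 0.75 × 634.7 = 476 kN.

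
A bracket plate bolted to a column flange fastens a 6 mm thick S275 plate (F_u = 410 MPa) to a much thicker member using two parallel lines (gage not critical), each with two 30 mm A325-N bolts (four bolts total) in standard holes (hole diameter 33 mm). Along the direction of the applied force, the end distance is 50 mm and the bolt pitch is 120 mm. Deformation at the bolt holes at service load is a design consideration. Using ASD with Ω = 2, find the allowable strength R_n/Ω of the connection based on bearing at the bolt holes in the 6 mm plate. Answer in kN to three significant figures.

Per bolt r_n = 1.2 l_c t F_u ≤ 2.4 d t F_u; upper limit = 2.4 × 30 × 6 × 410 / 1000 = 177.1 kN.
Edge bolt: l_c = 50 − 33/2 = 33.5 mm → 1.2 × 33.5 × 6 × 410 / 1000 = 98.89 → r_n = 98.89 kN.
Interior bolts: l_c = 120 − 33 = 87 mm → 1.2 × 87 × 6 × 410 / 1000 = 256.8 → r_n = 177.1 kN.
R_n = 2 × 98.89 + 2 × 177.1 = 552 kN.
Allowable strength R_n/Ω = 552 / 2 = 276 kN.

276 kN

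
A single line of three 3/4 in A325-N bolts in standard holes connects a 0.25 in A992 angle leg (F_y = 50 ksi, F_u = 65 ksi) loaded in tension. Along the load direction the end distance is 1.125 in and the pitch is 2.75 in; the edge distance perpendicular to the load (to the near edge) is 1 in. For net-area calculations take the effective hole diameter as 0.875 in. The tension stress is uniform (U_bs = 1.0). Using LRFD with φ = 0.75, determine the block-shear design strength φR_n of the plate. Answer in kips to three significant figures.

Shear plane L_v = 1.125 + 2·2.75 = 6.625 in; A_gv = 6.625 × 0.25 = 1.656 in².
A_nv = (6.625 − 2.5·0.875) × 0.25 = 1.109 in².
A_nt = (1 − 0.5·0.875) × 0.25 = 0.1406 in².
0.6 F_u A_nv = 43.27 kips; 0.6 F_y A_gv = 49.69 kips → shear rupture governs the shear term.
R_n = 43.27 + 1.0 × 65 × 0.1406 = 52.41 kips.
Design strength φR_n = 0.75 × 52.41 = 39.3 kips.

39.3 kips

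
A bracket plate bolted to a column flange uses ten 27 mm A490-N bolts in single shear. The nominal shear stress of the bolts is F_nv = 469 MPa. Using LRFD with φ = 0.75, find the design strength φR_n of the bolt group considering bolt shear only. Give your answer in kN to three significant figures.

A_b = π × 27² / 4 = 572.6 mm².
R_n = F_nv · A_b · n · n_s = 469 × 572.6 × 10 × 1 / 1000 = 2685 kN.
Design strength φR_n = 0.75 × 2685 = 2010 kN.

2010 kN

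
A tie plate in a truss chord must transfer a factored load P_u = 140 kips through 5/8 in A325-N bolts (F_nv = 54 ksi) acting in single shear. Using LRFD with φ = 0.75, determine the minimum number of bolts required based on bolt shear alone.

A_b = π·0.625²/4 = 0.3068 in².
Per-bolt design strength φR_n = 0.75 × 54 × 0.3068 × 1 = 12.43 kips.
n ≥ 140 / 12.43 = 11.27 → use 12 bolts.

12 bolts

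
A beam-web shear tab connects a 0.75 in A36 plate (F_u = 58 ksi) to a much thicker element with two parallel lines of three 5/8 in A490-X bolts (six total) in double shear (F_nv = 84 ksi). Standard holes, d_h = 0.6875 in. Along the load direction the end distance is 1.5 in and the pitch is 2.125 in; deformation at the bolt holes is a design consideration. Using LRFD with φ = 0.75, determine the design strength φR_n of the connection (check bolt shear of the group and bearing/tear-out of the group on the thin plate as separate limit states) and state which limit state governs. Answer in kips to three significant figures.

Bolt shear: A_b = π·0.625²/4 = 0.3068 in²; R_n = 84 × 0.3068 × 6 × 2 = 309.3 kips → 0.75 × 309.3 = 232 kips.
Bearing (1.2 l_c t F_u ≤ 2.4 d t F_u): upper limit = 2.4·0.625·0.75·58 = 65.25 kips.
  Edge l_c = 1.5 − 0.6875/2 = 1.156 → r_n = 60.36 kips; interior l_c = 2.125 − 0.6875 = 1.438 → r_n = 65.25 kips.
  R_n,bearing = 2·60.36 + 4·65.25 = 381.7 kips → 0.75 × 381.7 = 286 kips.
Bolt shear governs: 232 kips.

232 kips (bolt shear governs)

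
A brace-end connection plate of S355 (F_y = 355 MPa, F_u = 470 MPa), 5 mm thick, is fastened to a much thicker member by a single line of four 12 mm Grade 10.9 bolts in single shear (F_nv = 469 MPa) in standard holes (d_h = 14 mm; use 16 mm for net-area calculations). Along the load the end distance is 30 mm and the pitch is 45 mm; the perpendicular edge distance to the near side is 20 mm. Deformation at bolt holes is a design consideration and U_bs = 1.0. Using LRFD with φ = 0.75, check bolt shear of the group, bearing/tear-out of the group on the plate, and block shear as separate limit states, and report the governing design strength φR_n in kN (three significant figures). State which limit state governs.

136 kN (block shear governs)

Bolt shear: A_b = π·12²/4 = 113.1 mm²; R_n = 469 × 113.1 × 4 × 1 / 1000 = 212.2 kN → 0.75 × 212.2 = 159 kN.
Bearing: edge l_c = 23, r_n = 64.86 kN; interior l_c = 31, r_n = 67.68 kN; R_n = 64.86 + 3·67.68 = 267.9 kN → 201 kN.
Block shear: A_gv = 825, A_nv = 545, A_nt = 60 mm²; R_n = min(0.6F_uA_nv, 0.6F_yA_gv) + U_bs·F_u·A_nt = 181.9 kN → 136 kN.
Block shear governs: 136 kN.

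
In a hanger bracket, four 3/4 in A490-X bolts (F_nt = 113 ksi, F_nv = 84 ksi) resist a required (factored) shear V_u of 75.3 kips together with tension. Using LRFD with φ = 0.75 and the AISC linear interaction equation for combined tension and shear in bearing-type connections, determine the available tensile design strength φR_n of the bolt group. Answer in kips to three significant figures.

A_b = π·0.75²/4 = 0.4418 in²; f_rv = 75.3 / (4 × 0.4418) = 42.61 ksi.
F'_nt = 1.3 F_nt − (F_nt / φF_nv) f_rv = 1.3·113 − (113/(0.75·84))·42.61 = 70.47 ksi, capped at F_nt → F'_nt = 70.47 ksi.
R_n = F'_nt · A_b · n = 70.47 × 0.4418 × 4 = 124.5 kips.
Design strength φR_n = 0.75 × 124.5 = 93.4 kips.

93.4 kips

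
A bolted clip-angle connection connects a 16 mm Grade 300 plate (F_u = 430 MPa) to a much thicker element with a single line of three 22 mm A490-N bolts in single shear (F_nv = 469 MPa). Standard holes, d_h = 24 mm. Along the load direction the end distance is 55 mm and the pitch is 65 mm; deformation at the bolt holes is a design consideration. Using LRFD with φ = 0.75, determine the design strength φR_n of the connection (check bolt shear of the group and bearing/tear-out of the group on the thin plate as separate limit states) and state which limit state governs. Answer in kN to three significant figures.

401 kN (bolt shear governs)

Bolt shear: A_b = π·22²/4 = 380.1 mm²; R_n = 469 × 380.1 × 3 × 1 / 1000 = 534.8 kN → 0.75 × 534.8 = 401 kN.
Bearing (1.2 l_c t F_u ≤ 2.4 d t F_u): upper limit = 2.4·22·16·430 / 1000 = 363.3 kN.
  Edge l_c = 55 − 24/2 = 43 → r_n = 355 kN; interior l_c = 65 − 24 = 41 → r_n = 338.5 kN.
  R_n,bearing = 1·355 + 2·338.5 = 1032 kN → 0.75 × 1032 = 774 kN.
Bolt shear governs: 401 kN.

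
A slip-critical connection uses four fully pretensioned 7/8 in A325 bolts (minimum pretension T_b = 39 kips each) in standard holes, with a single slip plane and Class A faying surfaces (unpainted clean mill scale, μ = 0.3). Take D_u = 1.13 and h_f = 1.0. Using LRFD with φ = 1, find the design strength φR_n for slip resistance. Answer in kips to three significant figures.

52.9 kips

R_n = μ · D_u · h_f · T_b · n_s · n_b = 0.3 × 1.13 × 1.0 × 39 × 1 × 4 = 52.88 kips.
Design strength φR_n = 1 × 52.88 = 52.9 kips.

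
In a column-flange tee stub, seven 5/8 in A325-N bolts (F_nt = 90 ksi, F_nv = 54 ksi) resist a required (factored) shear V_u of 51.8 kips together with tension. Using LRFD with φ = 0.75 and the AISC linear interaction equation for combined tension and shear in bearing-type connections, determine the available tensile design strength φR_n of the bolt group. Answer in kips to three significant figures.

102 kips

A_b = π·0.625²/4 = 0.3068 in²; f_rv = 51.8 / (7 × 0.3068) = 24.12 ksi.
F'_nt = 1.3 F_nt − (F_nt / φF_nv) f_rv = 1.3·90 − (90/(0.75·54))·24.12 = 63.4 ksi, capped at F_nt → F'_nt = 63.4 ksi.
R_n = F'_nt · A_b · n = 63.4 × 0.3068 × 7 = 136.2 kips.
Design strength φR_n = 0.75 × 136.2 = 102 kips.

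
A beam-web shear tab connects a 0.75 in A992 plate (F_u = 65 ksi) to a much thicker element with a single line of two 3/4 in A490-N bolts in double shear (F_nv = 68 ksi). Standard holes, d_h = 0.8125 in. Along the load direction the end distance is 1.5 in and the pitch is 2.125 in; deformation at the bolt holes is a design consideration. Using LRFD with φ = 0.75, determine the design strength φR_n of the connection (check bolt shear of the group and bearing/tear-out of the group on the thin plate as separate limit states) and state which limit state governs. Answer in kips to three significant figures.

Bolt shear: A_b = π·0.75²/4 = 0.4418 in²; R_n = 68 × 0.4418 × 2 × 2 = 120.2 kips → 0.75 × 120.2 = 90.1 kips.
Bearing (1.2 l_c t F_u ≤ 2.4 d t F_u): upper limit = 2.4·0.75·0.75·65 = 87.75 kips.
  Edge l_c = 1.5 − 0.8125/2 = 1.094 → r_n = 63.98 kips; interior l_c = 2.125 − 0.8125 = 1.312 → r_n = 76.78 kips.
  R_n,bearing = 1·63.98 + 1·76.78 = 140.8 kips → 0.75 × 140.8 = 106 kips.
Bolt shear governs: 90.1 kips.

90.1 kips (bolt shear governs)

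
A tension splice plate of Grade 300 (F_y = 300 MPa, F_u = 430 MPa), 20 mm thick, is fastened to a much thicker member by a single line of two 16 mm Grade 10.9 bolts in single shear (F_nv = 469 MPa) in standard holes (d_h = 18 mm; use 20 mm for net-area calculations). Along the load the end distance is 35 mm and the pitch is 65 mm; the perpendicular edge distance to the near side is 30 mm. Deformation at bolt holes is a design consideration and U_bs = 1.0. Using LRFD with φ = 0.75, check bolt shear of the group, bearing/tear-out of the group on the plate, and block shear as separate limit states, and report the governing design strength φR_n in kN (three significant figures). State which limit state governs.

141 kN (bolt shear governs)

Bolt shear: A_b = π·16²/4 = 201.1 mm²; R_n = 469 × 201.1 × 2 × 1 / 1000 = 188.6 kN → 0.75 × 188.6 = 141 kN.
Bearing: edge l_c = 26, r_n = 268.3 kN; interior l_c = 47, r_n = 330.2 kN; R_n = 268.3 + 1·330.2 = 598.6 kN → 449 kN.
Block shear: A_gv = 2000, A_nv = 1400, A_nt = 400 mm²; R_n = min(0.6F_uA_nv, 0.6F_yA_gv) + U_bs·F_u·A_nt = 532 kN → 399 kN.
Bolt shear governs: 141 kN.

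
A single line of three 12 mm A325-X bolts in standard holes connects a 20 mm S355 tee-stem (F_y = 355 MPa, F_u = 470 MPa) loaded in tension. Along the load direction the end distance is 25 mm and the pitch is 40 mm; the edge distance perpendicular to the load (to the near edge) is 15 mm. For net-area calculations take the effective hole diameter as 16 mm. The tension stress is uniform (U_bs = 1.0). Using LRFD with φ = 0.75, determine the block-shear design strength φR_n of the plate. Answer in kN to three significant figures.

Shear plane L_v = 25 + 2·40 = 105 mm; A_gv = 105 × 20 = 2100 mm².
A_nv = (105 − 2.5·16) × 20 = 1300 mm².
A_nt = (15 − 0.5·16) × 20 = 140 mm².
0.6 F_u A_nv = 366.6 kN; 0.6 F_y A_gv = 447.3 kN → shear rupture governs the shear term.
R_n = 366.6 + 1.0 × 470 × 140 / 1000 = 432.4 kN.
Design strength φR_n = 0.75 × 432.4 = 324 kN.

324 kN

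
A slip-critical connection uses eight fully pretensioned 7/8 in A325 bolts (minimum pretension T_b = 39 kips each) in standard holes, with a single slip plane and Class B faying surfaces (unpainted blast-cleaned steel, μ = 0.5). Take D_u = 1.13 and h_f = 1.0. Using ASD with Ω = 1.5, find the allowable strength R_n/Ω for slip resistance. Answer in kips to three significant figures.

118 kips

R_n = μ · D_u · h_f · T_b · n_s · n_b = 0.5 × 1.13 × 1.0 × 39 × 1 × 8 = 176.3 kips.
Allowable strength R_n/Ω = 176.3 / 1.5 = 118 kips.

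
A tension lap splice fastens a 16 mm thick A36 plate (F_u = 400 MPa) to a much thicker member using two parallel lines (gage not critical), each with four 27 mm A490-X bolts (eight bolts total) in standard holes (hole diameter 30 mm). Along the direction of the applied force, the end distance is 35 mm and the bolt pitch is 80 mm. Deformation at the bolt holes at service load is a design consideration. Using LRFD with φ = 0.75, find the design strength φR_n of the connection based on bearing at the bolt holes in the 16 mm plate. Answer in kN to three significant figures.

Per bolt r_n = 1.2 l_c t F_u ≤ 2.4 d t F_u; upper limit = 2.4 × 27 × 16 × 400 / 1000 = 414.7 kN.
Edge bolt: l_c = 35 − 30/2 = 20 mm → 1.2 × 20 × 16 × 400 / 1000 = 153.6 → r_n = 153.6 kN.
Interior bolts: l_c = 80 − 30 = 50 mm → 1.2 × 50 × 16 × 400 / 1000 = 384 → r_n = 384 kN.
R_n = 2 × 153.6 + 6 × 384 = 2611 kN.
Design strength φR_n = 0.75 × 2611 = 1960 kN.

1960 kN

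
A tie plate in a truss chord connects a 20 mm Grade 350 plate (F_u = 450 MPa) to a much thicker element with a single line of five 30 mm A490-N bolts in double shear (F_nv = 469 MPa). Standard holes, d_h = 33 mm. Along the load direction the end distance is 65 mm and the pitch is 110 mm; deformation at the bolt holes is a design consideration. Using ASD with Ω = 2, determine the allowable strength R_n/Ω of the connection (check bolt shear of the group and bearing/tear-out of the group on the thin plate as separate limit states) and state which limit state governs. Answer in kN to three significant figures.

1560 kN (bearing governs)

Bolt shear: A_b = π·30²/4 = 706.9 mm²; R_n = 469 × 706.9 × 5 × 2 / 1000 = 3315 kN → 3315 / 2 = 1660 kN.
Bearing (1.2 l_c t F_u ≤ 2.4 d t F_u): upper limit = 2.4·30·20·450 / 1000 = 648 kN.
  Edge l_c = 65 − 33/2 = 48.5 → r_n = 523.8 kN; interior l_c = 110 − 33 = 77 → r_n = 648 kN.
  R_n,bearing = 1·523.8 + 4·648 = 3116 kN → 3116 / 2 = 1560 kN.
Bearing governs: 1560 kN.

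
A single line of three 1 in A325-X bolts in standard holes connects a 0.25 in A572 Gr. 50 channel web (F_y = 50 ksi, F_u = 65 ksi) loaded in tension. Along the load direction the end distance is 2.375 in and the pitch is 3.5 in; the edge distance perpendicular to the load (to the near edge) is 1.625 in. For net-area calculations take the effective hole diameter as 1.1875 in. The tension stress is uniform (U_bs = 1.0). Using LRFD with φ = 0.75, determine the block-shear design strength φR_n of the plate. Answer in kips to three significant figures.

Shear plane L_v = 2.375 + 2·3.5 = 9.375 in; A_gv = 9.375 × 0.25 = 2.344 in².
A_nv = (9.375 − 2.5·1.1875) × 0.25 = 1.602 in².
A_nt = (1.625 − 0.5·1.1875) × 0.25 = 0.2578 in².
0.6 F_u A_nv = 62.46 kips; 0.6 F_y A_gv = 70.31 kips → shear rupture governs the shear term.
R_n = 62.46 + 1.0 × 65 × 0.2578 = 79.22 kips.
Design strength φR_n = 0.75 × 79.22 = 59.4 kips.

59.4 kips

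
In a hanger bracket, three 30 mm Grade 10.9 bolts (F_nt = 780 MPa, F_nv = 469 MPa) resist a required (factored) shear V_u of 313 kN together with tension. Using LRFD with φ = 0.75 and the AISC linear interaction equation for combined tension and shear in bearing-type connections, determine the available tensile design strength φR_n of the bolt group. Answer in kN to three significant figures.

1090 kN

A_b = π·30²/4 = 706.9 mm²; f_rv = 313 × 1000 / (3 × 706.9) = 147.6 MPa.
F'_nt = 1.3 F_nt − (F_nt / φF_nv) f_rv = 1.3·780 − (780/(0.75·469))·147.6 = 686.7 MPa, capped at F_nt → F'_nt = 686.7 MPa.
R_n = F'_nt · A_b · n = 686.7 × 706.9 × 3 / 1000 = 1456 kN.
Design strength φR_n = 0.75 × 1456 = 1090 kN.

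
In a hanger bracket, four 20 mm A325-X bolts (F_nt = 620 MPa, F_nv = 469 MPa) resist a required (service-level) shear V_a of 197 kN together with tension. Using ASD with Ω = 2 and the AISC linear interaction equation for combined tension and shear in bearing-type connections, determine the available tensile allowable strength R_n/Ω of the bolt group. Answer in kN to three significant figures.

246 kN

A_b = π·20²/4 = 314.2 mm²; f_rv = 197 × 1000 / (4 × 314.2) = 156.8 MPa.
F'_nt = 1.3 F_nt − (Ω F_nt / F_nv) f_rv = 1.3·620 − (2·620/469)·156.8 = 391.5 MPa, capped at F_nt → F'_nt = 391.5 MPa.
R_n = F'_nt · A_b · n = 391.5 × 314.2 × 4 / 1000 = 492 kN.
Allowable strength R_n/Ω = 492 / 2 = 246 kN.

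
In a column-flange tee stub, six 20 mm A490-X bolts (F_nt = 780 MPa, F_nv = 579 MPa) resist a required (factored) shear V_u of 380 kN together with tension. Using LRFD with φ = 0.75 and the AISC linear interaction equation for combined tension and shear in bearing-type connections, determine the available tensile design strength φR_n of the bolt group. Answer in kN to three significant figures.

A_b = π·20²/4 = 314.2 mm²; f_rv = 380 × 1000 / (6 × 314.2) = 201.6 MPa.
F'_nt = 1.3 F_nt − (F_nt / φF_nv) f_rv = 1.3·780 − (780/(0.75·579))·201.6 = 651.9 MPa, capped at F_nt → F'_nt = 651.9 MPa.
R_n = F'_nt · A_b · n = 651.9 × 314.2 × 6 / 1000 = 1229 kN.
Design strength φR_n = 0.75 × 1229 = 922 kN.

922 kN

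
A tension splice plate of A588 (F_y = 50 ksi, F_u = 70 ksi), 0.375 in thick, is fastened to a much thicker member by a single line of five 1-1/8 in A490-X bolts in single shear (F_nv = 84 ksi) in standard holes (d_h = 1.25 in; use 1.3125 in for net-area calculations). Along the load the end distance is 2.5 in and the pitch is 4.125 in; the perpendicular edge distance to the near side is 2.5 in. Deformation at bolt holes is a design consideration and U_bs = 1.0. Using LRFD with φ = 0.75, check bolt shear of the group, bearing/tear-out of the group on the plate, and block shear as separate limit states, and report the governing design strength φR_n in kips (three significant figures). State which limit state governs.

191 kips (block shear governs)

Bolt shear: A_b = π·1.125²/4 = 0.994 in²; R_n = 84 × 0.994 × 5 × 1 = 417.5 kips → 0.75 × 417.5 = 313 kips.
Bearing: edge l_c = 1.875, r_n = 59.06 kips; interior l_c = 2.875, r_n = 70.88 kips; R_n = 59.06 + 4·70.88 = 342.6 kips → 257 kips.
Block shear: A_gv = 7.125, A_nv = 4.91, A_nt = 0.6914 in²; R_n = min(0.6F_uA_nv, 0.6F_yA_gv) + U_bs·F_u·A_nt = 254.6 kips → 191 kips.
Block shear governs: 191 kips.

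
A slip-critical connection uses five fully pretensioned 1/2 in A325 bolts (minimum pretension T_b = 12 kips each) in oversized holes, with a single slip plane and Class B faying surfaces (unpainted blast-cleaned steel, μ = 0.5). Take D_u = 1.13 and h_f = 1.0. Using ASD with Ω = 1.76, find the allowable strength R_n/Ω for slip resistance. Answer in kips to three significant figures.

R_n = μ · D_u · h_f · T_b · n_s · n_b = 0.5 × 1.13 × 1.0 × 12 × 1 × 5 = 33.9 kips.
Allowable strength R_n/Ω = 33.9 / 1.76 = 19.3 kips.

19.3 kips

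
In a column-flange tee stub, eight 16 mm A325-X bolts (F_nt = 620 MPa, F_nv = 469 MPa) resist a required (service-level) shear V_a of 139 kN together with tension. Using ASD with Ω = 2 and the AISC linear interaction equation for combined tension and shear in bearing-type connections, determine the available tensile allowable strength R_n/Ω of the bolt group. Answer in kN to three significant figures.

A_b = π·16²/4 = 201.1 mm²; f_rv = 139 × 1000 / (8 × 201.1) = 86.42 MPa.
F'_nt = 1.3 F_nt − (Ω F_nt / F_nv) f_rv = 1.3·620 − (2·620/469)·86.42 = 577.5 MPa, capped at F_nt → F'_nt = 577.5 MPa.
R_n = F'_nt · A_b · n = 577.5 × 201.1 × 8 / 1000 = 928.9 kN.
Allowable strength R_n/Ω = 928.9 / 2 = 464 kN.

464 kN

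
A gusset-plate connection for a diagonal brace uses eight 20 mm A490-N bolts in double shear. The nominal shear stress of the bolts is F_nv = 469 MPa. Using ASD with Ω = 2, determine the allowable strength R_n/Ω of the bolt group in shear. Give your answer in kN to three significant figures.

1180 kN

A_b = π × 20² / 4 = 314.2 mm².
R_n = F_nv · A_b · n · n_s = 469 × 314.2 × 8 × 2 / 1000 = 2357 kN.
Allowable strength R_n/Ω = 2357 / 2 = 1180 kN.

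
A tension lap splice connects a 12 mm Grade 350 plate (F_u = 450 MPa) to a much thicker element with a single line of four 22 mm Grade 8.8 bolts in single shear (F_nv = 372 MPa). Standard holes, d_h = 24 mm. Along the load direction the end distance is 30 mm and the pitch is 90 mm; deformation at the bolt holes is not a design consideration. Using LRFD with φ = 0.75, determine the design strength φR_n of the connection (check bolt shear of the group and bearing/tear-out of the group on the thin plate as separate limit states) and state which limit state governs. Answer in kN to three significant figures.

Bolt shear: A_b = π·22²/4 = 380.1 mm²; R_n = 372 × 380.1 × 4 × 1 / 1000 = 565.6 kN → 0.75 × 565.6 = 424 kN.
Bearing (1.5 l_c t F_u ≤ 3.0 d t F_u): upper limit = 3.0·22·12·450 / 1000 = 356.4 kN.
  Edge l_c = 30 − 24/2 = 18 → r_n = 145.8 kN; interior l_c = 90 − 24 = 66 → r_n = 356.4 kN.
  R_n,bearing = 1·145.8 + 3·356.4 = 1215 kN → 0.75 × 1215 = 911 kN.
Bolt shear governs: 424 kN.

424 kN (bolt shear governs)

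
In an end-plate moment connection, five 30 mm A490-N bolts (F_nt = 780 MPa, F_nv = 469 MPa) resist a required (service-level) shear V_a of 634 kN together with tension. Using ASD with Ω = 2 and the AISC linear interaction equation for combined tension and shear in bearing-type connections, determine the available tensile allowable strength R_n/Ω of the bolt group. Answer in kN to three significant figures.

737 kN

A_b = π·30²/4 = 706.9 mm²; f_rv = 634 × 1000 / (5 × 706.9) = 179.4 MPa.
F'_nt = 1.3 F_nt − (Ω F_nt / F_nv) f_rv = 1.3·780 − (2·780/469)·179.4 = 417.3 MPa, capped at F_nt → F'_nt = 417.3 MPa.
R_n = F'_nt · A_b · n = 417.3 × 706.9 × 5 / 1000 = 1475 kN.
Allowable strength R_n/Ω = 1475 / 2 = 737 kN.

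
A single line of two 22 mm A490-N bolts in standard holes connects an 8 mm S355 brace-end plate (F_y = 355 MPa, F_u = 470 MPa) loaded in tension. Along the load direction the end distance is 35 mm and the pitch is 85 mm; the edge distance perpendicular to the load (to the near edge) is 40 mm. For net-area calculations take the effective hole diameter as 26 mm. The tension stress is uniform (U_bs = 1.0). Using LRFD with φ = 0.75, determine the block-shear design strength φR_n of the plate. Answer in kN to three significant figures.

Shear plane L_v = 35 + 1·85 = 120 mm; A_gv = 120 × 8 = 960 mm².
A_nv = (120 − 1.5·26) × 8 = 648 mm².
A_nt = (40 − 0.5·26) × 8 = 216 mm².
0.6 F_u A_nv = 182.7 kN; 0.6 F_y A_gv = 204.5 kN → shear rupture governs the shear term.
R_n = 182.7 + 1.0 × 470 × 216 / 1000 = 284.3 kN.
Design strength φR_n = 0.75 × 284.3 = 213 kN.

213 kN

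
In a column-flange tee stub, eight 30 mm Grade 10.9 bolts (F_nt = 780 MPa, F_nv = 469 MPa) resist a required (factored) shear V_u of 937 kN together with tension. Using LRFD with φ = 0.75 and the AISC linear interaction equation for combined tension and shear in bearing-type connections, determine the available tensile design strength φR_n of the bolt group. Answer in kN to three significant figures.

2740 kN

A_b = π·30²/4 = 706.9 mm²; f_rv = 937 × 1000 / (8 × 706.9) = 165.7 MPa.
F'_nt = 1.3 F_nt − (F_nt / φF_nv) f_rv = 1.3·780 − (780/(0.75·469))·165.7 = 646.6 MPa, capped at F_nt → F'_nt = 646.6 MPa.
R_n = F'_nt · A_b · n = 646.6 × 706.9 × 8 / 1000 = 3656 kN.
Design strength φR_n = 0.75 × 3656 = 2740 kN.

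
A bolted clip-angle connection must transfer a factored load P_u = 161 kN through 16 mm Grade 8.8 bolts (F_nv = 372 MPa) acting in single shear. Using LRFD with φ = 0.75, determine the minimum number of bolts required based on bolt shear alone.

A_b = π·16²/4 = 201.1 mm².
Per-bolt design strength φR_n = 0.75 × 372 × 201.1 × 1 / 1000 = 56.1 kN.
n ≥ 161 / 56.1 = 2.87 → use 3 bolts.

3 bolts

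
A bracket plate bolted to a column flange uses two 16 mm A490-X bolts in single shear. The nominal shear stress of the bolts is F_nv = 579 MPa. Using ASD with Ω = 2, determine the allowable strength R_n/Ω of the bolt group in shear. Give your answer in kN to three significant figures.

116 kN

A_b = π × 16² / 4 = 201.1 mm².
R_n = F_nv · A_b · n · n_s = 579 × 201.1 × 2 × 1 / 1000 = 232.8 kN.
Allowable strength R_n/Ω = 232.8 / 2 = 116 kN.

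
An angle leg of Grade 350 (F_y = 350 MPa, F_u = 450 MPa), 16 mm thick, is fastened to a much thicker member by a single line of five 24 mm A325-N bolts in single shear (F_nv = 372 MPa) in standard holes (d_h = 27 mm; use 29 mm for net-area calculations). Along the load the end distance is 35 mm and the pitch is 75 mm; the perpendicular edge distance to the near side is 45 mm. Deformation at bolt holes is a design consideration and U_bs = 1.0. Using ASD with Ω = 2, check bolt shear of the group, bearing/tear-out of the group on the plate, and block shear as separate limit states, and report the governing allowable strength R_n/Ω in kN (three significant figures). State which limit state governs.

Bolt shear: A_b = π·24²/4 = 452.4 mm²; R_n = 372 × 452.4 × 5 × 1 / 1000 = 841.4 kN → 841.4 / 2 = 421 kN.
Bearing: edge l_c = 21.5, r_n = 185.8 kN; interior l_c = 48, r_n = 414.7 kN; R_n = 185.8 + 4·414.7 = 1845 kN → 922 kN.
Block shear: A_gv = 5360, A_nv = 3272, A_nt = 488 mm²; R_n = min(0.6F_uA_nv, 0.6F_yA_gv) + U_bs·F_u·A_nt = 1103 kN → 552 kN.
Bolt shear governs: 421 kN.

421 kN (bolt shear governs)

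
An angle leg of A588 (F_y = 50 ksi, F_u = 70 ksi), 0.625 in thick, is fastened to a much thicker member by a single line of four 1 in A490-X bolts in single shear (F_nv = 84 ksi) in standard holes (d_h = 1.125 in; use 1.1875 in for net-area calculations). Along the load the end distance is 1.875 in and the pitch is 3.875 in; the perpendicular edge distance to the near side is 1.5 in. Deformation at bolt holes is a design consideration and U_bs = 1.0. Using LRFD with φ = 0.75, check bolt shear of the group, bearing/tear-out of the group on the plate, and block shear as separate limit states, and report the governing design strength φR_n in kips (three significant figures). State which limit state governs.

198 kips (bolt shear governs)

Bolt shear: A_b = π·1²/4 = 0.7854 in²; R_n = 84 × 0.7854 × 4 × 1 = 263.9 kips → 0.75 × 263.9 = 198 kips.
Bearing: edge l_c = 1.312, r_n = 68.91 kips; interior l_c = 2.75, r_n = 105 kips; R_n = 68.91 + 3·105 = 383.9 kips → 288 kips.
Block shear: A_gv = 8.438, A_nv = 5.84, A_nt = 0.5664 in²; R_n = min(0.6F_uA_nv, 0.6F_yA_gv) + U_bs·F_u·A_nt = 284.9 kips → 214 kips.
Bolt shear governs: 198 kips.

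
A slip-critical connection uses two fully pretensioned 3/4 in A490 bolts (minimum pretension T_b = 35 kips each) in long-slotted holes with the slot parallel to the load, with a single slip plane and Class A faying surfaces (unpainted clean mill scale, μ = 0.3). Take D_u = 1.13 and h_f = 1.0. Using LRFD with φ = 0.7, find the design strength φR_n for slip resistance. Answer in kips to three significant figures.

R_n = μ · D_u · h_f · T_b · n_s · n_b = 0.3 × 1.13 × 1.0 × 35 × 1 × 2 = 23.73 kips.
Design strength φR_n = 0.7 × 23.73 = 16.6 kips.

16.6 kips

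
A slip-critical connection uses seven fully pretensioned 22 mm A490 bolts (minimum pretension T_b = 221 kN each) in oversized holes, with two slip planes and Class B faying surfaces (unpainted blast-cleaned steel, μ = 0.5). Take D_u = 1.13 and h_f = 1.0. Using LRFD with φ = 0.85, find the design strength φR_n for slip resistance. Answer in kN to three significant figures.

R_n = μ · D_u · h_f · T_b · n_s · n_b = 0.5 × 1.13 × 1.0 × 221 × 2 × 7 = 1748 kN.
Design strength φR_n = 0.85 × 1748 = 1490 kN.

1490 kN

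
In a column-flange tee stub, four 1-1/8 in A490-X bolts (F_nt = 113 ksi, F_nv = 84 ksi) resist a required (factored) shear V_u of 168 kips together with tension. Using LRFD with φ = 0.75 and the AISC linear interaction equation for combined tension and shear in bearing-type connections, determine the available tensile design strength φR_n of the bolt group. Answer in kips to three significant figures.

A_b = π·1.125²/4 = 0.994 in²; f_rv = 168 / (4 × 0.994) = 42.25 ksi.
F'_nt = 1.3 F_nt − (F_nt / φF_nv) f_rv = 1.3·113 − (113/(0.75·84))·42.25 = 71.11 ksi, capped at F_nt → F'_nt = 71.11 ksi.
R_n = F'_nt · A_b · n = 71.11 × 0.994 × 4 = 282.8 kips.
Design strength φR_n = 0.75 × 282.8 = 212 kips.

212 kips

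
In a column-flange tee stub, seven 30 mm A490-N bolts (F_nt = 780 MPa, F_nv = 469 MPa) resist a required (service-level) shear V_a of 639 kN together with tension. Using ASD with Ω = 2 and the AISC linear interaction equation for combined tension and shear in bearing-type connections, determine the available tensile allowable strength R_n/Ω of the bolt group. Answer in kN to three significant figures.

A_b = π·30²/4 = 706.9 mm²; f_rv = 639 × 1000 / (7 × 706.9) = 129.1 MPa.
F'_nt = 1.3 F_nt − (Ω F_nt / F_nv) f_rv = 1.3·780 − (2·780/469)·129.1 = 584.4 MPa, capped at F_nt → F'_nt = 584.4 MPa.
R_n = F'_nt · A_b · n = 584.4 × 706.9 × 7 / 1000 = 2892 kN.
Allowable strength R_n/Ω = 2892 / 2 = 1450 kN.

1450 kN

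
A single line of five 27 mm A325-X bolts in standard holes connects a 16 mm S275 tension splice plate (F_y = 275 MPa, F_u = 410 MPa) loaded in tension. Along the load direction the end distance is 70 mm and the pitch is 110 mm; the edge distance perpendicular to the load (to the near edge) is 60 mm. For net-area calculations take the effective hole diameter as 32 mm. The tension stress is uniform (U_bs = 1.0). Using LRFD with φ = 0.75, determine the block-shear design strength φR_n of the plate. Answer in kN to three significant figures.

1230 kN

Shear plane L_v = 70 + 4·110 = 510 mm; A_gv = 510 × 16 = 8160 mm².
A_nv = (510 − 4.5·32) × 16 = 5856 mm².
A_nt = (60 − 0.5·32) × 16 = 704 mm².
0.6 F_u A_nv = 1441 kN; 0.6 F_y A_gv = 1346 kN → shear yielding governs the shear term.
R_n = 1346 + 1.0 × 410 × 704 / 1000 = 1635 kN.
Design strength φR_n = 0.75 × 1635 = 1230 kN.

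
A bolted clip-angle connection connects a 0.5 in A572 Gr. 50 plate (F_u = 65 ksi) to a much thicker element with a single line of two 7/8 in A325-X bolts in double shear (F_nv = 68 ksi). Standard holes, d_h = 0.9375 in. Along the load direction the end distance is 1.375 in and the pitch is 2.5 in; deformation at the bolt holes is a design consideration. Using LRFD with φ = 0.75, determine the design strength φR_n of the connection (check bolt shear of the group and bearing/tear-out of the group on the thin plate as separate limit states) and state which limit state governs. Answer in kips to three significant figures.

72.2 kips (bearing governs)

Bolt shear: A_b = π·0.875²/4 = 0.6013 in²; R_n = 68 × 0.6013 × 2 × 2 = 163.6 kips → 0.75 × 163.6 = 123 kips.
Bearing (1.2 l_c t F_u ≤ 2.4 d t F_u): upper limit = 2.4·0.875·0.5·65 = 68.25 kips.
  Edge l_c = 1.375 − 0.9375/2 = 0.9062 → r_n = 35.34 kips; interior l_c = 2.5 − 0.9375 = 1.562 → r_n = 60.94 kips.
  R_n,bearing = 1·35.34 + 1·60.94 = 96.28 kips → 0.75 × 96.28 = 72.2 kips.
Bearing governs: 72.2 kips.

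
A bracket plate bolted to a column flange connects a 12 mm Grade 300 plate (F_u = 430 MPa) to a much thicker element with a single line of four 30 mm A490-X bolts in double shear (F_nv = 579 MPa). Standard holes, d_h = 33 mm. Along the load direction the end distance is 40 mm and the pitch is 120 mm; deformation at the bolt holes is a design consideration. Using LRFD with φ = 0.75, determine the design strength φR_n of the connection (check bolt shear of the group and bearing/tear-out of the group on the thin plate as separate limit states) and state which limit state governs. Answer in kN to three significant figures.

Bolt shear: A_b = π·30²/4 = 706.9 mm²; R_n = 579 × 706.9 × 4 × 2 / 1000 = 3274 kN → 0.75 × 3274 = 2460 kN.
Bearing (1.2 l_c t F_u ≤ 2.4 d t F_u): upper limit = 2.4·30·12·430 / 1000 = 371.5 kN.
  Edge l_c = 40 − 33/2 = 23.5 → r_n = 145.5 kN; interior l_c = 120 − 33 = 87 → r_n = 371.5 kN.
  R_n,bearing = 1·145.5 + 3·371.5 = 1260 kN → 0.75 × 1260 = 945 kN.
Bearing governs: 945 kN.

945 kN (bearing governs)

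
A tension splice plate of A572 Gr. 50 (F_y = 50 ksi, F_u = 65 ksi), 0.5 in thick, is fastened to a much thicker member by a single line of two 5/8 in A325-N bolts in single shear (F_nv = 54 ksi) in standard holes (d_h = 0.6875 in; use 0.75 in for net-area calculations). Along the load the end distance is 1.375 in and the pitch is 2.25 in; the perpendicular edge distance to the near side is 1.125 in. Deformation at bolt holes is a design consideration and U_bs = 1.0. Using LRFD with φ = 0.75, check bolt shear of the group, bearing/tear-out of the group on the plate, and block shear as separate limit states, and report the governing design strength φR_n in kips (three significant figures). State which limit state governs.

24.9 kips (bolt shear governs)

Bolt shear: A_b = π·0.625²/4 = 0.3068 in²; R_n = 54 × 0.3068 × 2 × 1 = 33.13 kips → 0.75 × 33.13 = 24.9 kips.
Bearing: edge l_c = 1.031, r_n = 40.22 kips; interior l_c = 1.562, r_n = 48.75 kips; R_n = 40.22 + 1·48.75 = 88.97 kips → 66.7 kips.
Block shear: A_gv = 1.812, A_nv = 1.25, A_nt = 0.375 in²; R_n = min(0.6F_uA_nv, 0.6F_yA_gv) + U_bs·F_u·A_nt = 73.12 kips → 54.8 kips.
Bolt shear governs: 24.9 kips.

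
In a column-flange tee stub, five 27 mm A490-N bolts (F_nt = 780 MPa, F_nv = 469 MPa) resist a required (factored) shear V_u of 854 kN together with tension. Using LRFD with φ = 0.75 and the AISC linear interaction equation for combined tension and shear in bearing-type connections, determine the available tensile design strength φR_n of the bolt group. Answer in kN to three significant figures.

A_b = π·27²/4 = 572.6 mm²; f_rv = 854 × 1000 / (5 × 572.6) = 298.3 MPa.
F'_nt = 1.3 F_nt − (F_nt / φF_nv) f_rv = 1.3·780 − (780/(0.75·469))·298.3 = 352.5 MPa, capped at F_nt → F'_nt = 352.5 MPa.
R_n = F'_nt · A_b · n = 352.5 × 572.6 × 5 / 1000 = 1009 kN.
Design strength φR_n = 0.75 × 1009 = 757 kN.

757 kN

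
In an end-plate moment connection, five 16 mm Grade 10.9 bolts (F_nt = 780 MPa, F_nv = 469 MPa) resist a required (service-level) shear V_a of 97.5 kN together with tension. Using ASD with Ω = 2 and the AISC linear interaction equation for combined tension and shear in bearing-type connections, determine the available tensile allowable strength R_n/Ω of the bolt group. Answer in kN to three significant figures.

348 kN

A_b = π·16²/4 = 201.1 mm²; f_rv = 97.5 × 1000 / (5 × 201.1) = 96.99 MPa.
F'_nt = 1.3 F_nt − (Ω F_nt / F_nv) f_rv = 1.3·780 − (2·780/469)·96.99 = 691.4 MPa, capped at F_nt → F'_nt = 691.4 MPa.
R_n = F'_nt · A_b · n = 691.4 × 201.1 × 5 / 1000 = 695.1 kN.
Allowable strength R_n/Ω = 695.1 / 2 = 348 kN.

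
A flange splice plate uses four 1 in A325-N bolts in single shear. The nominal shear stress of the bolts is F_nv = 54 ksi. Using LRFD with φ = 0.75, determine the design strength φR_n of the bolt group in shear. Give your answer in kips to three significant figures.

A_b = π × 1² / 4 = 0.7854 in².
R_n = F_nv · A_b · n · n_s = 54 × 0.7854 × 4 × 1 = 169.6 kips.
Design strength φR_n = 0.75 × 169.6 = 127 kips.

127 kips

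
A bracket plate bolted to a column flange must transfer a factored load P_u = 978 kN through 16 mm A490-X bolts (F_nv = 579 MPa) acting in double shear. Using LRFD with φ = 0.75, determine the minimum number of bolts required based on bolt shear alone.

A_b = π·16²/4 = 201.1 mm².
Per-bolt design strength φR_n = 0.75 × 579 × 201.1 × 2 / 1000 = 174.6 kN.
n ≥ 978 / 174.6 = 5.601 → use 6 bolts.

6 bolts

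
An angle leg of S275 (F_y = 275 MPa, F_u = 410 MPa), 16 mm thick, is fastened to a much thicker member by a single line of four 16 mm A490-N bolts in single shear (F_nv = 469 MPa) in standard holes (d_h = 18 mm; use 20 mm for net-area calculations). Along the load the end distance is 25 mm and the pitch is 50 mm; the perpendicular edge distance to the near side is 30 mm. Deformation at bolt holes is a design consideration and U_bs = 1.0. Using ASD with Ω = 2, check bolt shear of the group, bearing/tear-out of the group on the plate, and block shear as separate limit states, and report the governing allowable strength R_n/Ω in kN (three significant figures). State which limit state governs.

Bolt shear: A_b = π·16²/4 = 201.1 mm²; R_n = 469 × 201.1 × 4 × 1 / 1000 = 377.2 kN → 377.2 / 2 = 189 kN.
Bearing: edge l_c = 16, r_n = 126 kN; interior l_c = 32, r_n = 251.9 kN; R_n = 126 + 3·251.9 = 881.7 kN → 441 kN.
Block shear: A_gv = 2800, A_nv = 1680, A_nt = 320 mm²; R_n = min(0.6F_uA_nv, 0.6F_yA_gv) + U_bs·F_u·A_nt = 544.5 kN → 272 kN.
Bolt shear governs: 189 kN.

189 kN (bolt shear governs)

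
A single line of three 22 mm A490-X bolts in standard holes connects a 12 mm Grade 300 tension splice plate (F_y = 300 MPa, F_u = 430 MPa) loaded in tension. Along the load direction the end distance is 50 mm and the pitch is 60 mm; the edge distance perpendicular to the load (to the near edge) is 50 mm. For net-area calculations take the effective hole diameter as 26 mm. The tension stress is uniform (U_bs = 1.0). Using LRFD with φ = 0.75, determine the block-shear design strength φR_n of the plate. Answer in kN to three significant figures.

387 kN

Shear plane L_v = 50 + 2·60 = 170 mm; A_gv = 170 × 12 = 2040 mm².
A_nv = (170 − 2.5·26) × 12 = 1260 mm².
A_nt = (50 − 0.5·26) × 12 = 444 mm².
0.6 F_u A_nv = 325.1 kN; 0.6 F_y A_gv = 367.2 kN → shear rupture governs the shear term.
R_n = 325.1 + 1.0 × 430 × 444 / 1000 = 516 kN.
Design strength φR_n = 0.75 × 516 = 387 kN.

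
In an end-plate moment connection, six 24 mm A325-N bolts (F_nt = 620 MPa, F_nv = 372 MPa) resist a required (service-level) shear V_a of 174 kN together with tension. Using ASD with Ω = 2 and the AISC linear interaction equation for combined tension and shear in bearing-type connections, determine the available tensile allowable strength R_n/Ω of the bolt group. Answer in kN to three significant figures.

A_b = π·24²/4 = 452.4 mm²; f_rv = 174 × 1000 / (6 × 452.4) = 64.1 MPa.
F'_nt = 1.3 F_nt − (Ω F_nt / F_nv) f_rv = 1.3·620 − (2·620/372)·64.1 = 592.3 MPa, capped at F_nt → F'_nt = 592.3 MPa.
R_n = F'_nt · A_b · n = 592.3 × 452.4 × 6 / 1000 = 1608 kN.
Allowable strength R_n/Ω = 1608 / 2 = 804 kN.

804 kN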